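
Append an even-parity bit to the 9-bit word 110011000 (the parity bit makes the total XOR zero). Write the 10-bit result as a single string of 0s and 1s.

1100110000

XOR of the 9 data bits: 1⊕1⊕0⊕0⊕1⊕1⊕0⊕0⊕0 = 0
Parity bit = 0 (so all 10 bits XOR to 0).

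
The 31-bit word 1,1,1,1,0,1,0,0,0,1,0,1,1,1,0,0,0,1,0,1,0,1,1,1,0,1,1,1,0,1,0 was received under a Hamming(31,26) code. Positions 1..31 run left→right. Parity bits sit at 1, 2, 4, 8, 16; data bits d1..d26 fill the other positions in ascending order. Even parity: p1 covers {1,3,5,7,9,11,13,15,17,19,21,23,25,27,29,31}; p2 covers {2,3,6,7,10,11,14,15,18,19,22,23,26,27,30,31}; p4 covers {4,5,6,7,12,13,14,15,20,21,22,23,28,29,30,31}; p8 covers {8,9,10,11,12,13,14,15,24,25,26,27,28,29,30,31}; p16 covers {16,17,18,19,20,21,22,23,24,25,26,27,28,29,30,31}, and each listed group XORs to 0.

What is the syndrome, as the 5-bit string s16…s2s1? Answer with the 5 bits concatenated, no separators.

11011

s1 (pos 1,3,5,7,9,11,13,15,17,19,21,23,25,27,29,31): 1⊕1⊕0⊕0⊕0⊕0⊕1⊕0⊕0⊕0⊕0⊕1⊕0⊕1⊕0⊕0 = 1
s2 (pos 2,3,6,7,10,11,14,15,18,19,22,23,26,27,30,31): 1⊕1⊕1⊕0⊕1⊕0⊕1⊕0⊕1⊕0⊕1⊕1⊕1⊕1⊕1⊕0 = 1
s4 (pos 4,5,6,7,12,13,14,15,20,21,22,23,28,29,30,31): 1⊕0⊕1⊕0⊕1⊕1⊕1⊕0⊕1⊕0⊕1⊕1⊕1⊕0⊕1⊕0 = 0
s8 (pos 8,9,10,11,12,13,14,15,24,25,26,27,28,29,30,31): 0⊕0⊕1⊕0⊕1⊕1⊕1⊕0⊕1⊕0⊕1⊕1⊕1⊕0⊕1⊕0 = 1
s16 (pos 16,17,18,19,20,21,22,23,24,25,26,27,28,29,30,31): 0⊕0⊕1⊕0⊕1⊕0⊕1⊕1⊕1⊕0⊕1⊕1⊕1⊕0⊕1⊕0 = 1
Syndrome s16…s1 = 11011 → error at position 27.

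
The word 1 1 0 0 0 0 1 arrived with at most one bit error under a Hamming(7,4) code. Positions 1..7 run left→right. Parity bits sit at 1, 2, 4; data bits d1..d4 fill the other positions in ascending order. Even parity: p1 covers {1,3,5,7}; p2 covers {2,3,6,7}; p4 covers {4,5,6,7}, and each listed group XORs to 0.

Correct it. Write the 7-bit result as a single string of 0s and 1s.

1101001

s1 (pos 1,3,5,7): 1⊕0⊕0⊕1 = 0
s2 (pos 2,3,6,7): 1⊕0⊕0⊕1 = 0
s4 (pos 4,5,6,7): 0⊕0⊕0⊕1 = 1
Syndrome s4…s1 = 100 → error at position 4.
Flip position 4: 1100001 → 1101001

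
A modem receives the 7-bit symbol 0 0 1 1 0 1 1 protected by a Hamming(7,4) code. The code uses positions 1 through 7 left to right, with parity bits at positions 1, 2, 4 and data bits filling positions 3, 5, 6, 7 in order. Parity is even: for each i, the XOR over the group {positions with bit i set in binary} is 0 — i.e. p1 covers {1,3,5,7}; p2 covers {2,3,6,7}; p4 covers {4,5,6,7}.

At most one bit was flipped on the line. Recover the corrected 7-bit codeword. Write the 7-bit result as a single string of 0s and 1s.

0011001

s1 (pos 1,3,5,7): 0⊕1⊕0⊕1 = 0
s2 (pos 2,3,6,7): 0⊕1⊕1⊕1 = 1
s4 (pos 4,5,6,7): 1⊕0⊕1⊕1 = 1
Syndrome s4…s1 = 110 → error at position 6.
Flip position 6: 0011011 → 0011001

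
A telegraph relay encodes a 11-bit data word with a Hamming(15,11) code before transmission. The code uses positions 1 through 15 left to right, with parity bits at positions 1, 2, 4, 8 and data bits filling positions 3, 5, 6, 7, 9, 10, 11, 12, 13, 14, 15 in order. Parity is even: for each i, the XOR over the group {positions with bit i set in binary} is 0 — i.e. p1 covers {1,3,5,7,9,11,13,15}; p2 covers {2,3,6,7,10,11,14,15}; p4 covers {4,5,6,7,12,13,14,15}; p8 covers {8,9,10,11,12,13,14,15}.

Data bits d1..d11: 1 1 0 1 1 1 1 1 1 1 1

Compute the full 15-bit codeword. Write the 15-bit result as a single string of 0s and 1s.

101010111111111

Place data at non-parity positions: p1 p2 1 p4 1 0 1 p8 1 1 1 1 1 1 1
p1 (pos 1,3,5,7,9,11,13,15): XOR of data positions = 1⊕1⊕1⊕1⊕1⊕1⊕1 = 1
p2 (pos 2,3,6,7,10,11,14,15): XOR of data positions = 1⊕0⊕1⊕1⊕1⊕1⊕1 = 0
p4 (pos 4,5,6,7,12,13,14,15): XOR of data positions = 1⊕0⊕1⊕1⊕1⊕1⊕1 = 0
p8 (pos 8,9,10,11,12,13,14,15): XOR of data positions = 1⊕1⊕1⊕1⊕1⊕1⊕1 = 1
Codeword: 101010111111111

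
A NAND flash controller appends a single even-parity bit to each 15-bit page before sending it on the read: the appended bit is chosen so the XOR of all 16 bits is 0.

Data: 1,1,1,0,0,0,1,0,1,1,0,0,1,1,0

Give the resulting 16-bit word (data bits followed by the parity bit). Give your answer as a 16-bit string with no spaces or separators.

XOR of the 15 data bits: 1⊕1⊕1⊕0⊕0⊕0⊕1⊕0⊕1⊕1⊕0⊕0⊕1⊕1⊕0 = 0
Parity bit = 0 (so all 16 bits XOR to 0).

1110001011001100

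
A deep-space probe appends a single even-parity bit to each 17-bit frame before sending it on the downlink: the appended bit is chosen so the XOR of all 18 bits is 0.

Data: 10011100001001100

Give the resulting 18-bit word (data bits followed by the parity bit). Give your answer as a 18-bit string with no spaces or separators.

XOR of the 17 data bits: 1⊕0⊕0⊕1⊕1⊕1⊕0⊕0⊕0⊕0⊕1⊕0⊕0⊕1⊕1⊕0⊕0 = 1
Parity bit = 1 (so all 18 bits XOR to 0).

100111000010011001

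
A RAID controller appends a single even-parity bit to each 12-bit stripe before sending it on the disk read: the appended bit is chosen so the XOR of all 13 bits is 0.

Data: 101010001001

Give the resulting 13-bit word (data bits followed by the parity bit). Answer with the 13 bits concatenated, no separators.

1010100010011

XOR of the 12 data bits: 1⊕0⊕1⊕0⊕1⊕0⊕0⊕0⊕1⊕0⊕0⊕1 = 1
Parity bit = 1 (so all 13 bits XOR to 0).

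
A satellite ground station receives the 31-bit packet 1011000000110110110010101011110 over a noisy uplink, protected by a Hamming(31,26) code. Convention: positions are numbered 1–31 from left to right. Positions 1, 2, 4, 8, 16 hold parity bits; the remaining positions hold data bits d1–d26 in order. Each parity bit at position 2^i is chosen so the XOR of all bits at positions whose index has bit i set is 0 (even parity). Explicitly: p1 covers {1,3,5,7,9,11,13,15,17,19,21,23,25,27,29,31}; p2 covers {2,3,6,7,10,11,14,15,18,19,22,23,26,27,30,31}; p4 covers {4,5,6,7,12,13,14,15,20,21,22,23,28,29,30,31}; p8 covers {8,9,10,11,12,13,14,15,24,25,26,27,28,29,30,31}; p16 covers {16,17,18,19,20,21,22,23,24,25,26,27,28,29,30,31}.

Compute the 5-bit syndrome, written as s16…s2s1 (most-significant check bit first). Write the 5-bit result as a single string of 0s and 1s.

11100

s1 (pos 1,3,5,7,9,11,13,15,17,19,21,23,25,27,29,31): 1⊕1⊕0⊕0⊕0⊕1⊕0⊕1⊕1⊕0⊕1⊕1⊕1⊕1⊕1⊕0 = 0
s2 (pos 2,3,6,7,10,11,14,15,18,19,22,23,26,27,30,31): 0⊕1⊕0⊕0⊕0⊕1⊕1⊕1⊕1⊕0⊕0⊕1⊕0⊕1⊕1⊕0 = 0
s4 (pos 4,5,6,7,12,13,14,15,20,21,22,23,28,29,30,31): 1⊕0⊕0⊕0⊕1⊕0⊕1⊕1⊕0⊕1⊕0⊕1⊕1⊕1⊕1⊕0 = 1
s8 (pos 8,9,10,11,12,13,14,15,24,25,26,27,28,29,30,31): 0⊕0⊕0⊕1⊕1⊕0⊕1⊕1⊕0⊕1⊕0⊕1⊕1⊕1⊕1⊕0 = 1
s16 (pos 16,17,18,19,20,21,22,23,24,25,26,27,28,29,30,31): 0⊕1⊕1⊕0⊕0⊕1⊕0⊕1⊕0⊕1⊕0⊕1⊕1⊕1⊕1⊕0 = 1
Syndrome s16…s1 = 11100 → error at position 28.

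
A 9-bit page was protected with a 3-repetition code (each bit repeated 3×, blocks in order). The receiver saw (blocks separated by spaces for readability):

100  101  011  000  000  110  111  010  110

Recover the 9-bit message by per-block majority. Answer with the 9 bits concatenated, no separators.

011001101

Block 1 (100): 1 one → 0
Block 2 (101): 2 ones → 1
Block 3 (011): 2 ones → 1
Block 4 (000): 0 ones → 0
Block 5 (000): 0 ones → 0
Block 6 (110): 2 ones → 1
Block 7 (111): 3 ones → 1
Block 8 (010): 1 one → 0
Block 9 (110): 2 ones → 1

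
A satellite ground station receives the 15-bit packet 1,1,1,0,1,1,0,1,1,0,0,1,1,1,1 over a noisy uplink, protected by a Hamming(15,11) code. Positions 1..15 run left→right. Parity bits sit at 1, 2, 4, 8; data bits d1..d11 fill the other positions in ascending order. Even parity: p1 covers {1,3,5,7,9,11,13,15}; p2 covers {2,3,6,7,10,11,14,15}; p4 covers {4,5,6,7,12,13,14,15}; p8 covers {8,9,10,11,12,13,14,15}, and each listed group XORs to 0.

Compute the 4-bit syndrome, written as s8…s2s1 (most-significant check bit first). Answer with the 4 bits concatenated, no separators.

s1 (pos 1,3,5,7,9,11,13,15): 1⊕1⊕1⊕0⊕1⊕0⊕1⊕1 = 0
s2 (pos 2,3,6,7,10,11,14,15): 1⊕1⊕1⊕0⊕0⊕0⊕1⊕1 = 1
s4 (pos 4,5,6,7,12,13,14,15): 0⊕1⊕1⊕0⊕1⊕1⊕1⊕1 = 0
s8 (pos 8,9,10,11,12,13,14,15): 1⊕1⊕0⊕0⊕1⊕1⊕1⊕1 = 0
Syndrome s8…s1 = 0010 → error at position 2.

0010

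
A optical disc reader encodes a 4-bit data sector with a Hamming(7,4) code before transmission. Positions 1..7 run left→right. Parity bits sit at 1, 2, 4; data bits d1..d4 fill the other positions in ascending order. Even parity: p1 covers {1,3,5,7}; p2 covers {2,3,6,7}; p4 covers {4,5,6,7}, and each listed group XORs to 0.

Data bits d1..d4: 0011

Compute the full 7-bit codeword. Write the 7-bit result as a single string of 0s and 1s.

Place data at non-parity positions: p1 p2 0 p4 0 1 1
p1 (pos 1,3,5,7): XOR of data positions = 0⊕0⊕1 = 1
p2 (pos 2,3,6,7): XOR of data positions = 0⊕1⊕1 = 0
p4 (pos 4,5,6,7): XOR of data positions = 0⊕1⊕1 = 0
Codeword: 1000011

1000011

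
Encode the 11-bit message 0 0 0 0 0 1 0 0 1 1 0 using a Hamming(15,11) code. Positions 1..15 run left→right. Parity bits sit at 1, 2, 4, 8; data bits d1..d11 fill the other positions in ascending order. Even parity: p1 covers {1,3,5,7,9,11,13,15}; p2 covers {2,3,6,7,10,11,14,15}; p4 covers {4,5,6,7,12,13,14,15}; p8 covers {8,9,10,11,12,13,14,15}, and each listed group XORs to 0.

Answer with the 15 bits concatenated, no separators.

100000010100110

Place data at non-parity positions: p1 p2 0 p4 0 0 0 p8 0 1 0 0 1 1 0
p1 (pos 1,3,5,7,9,11,13,15): XOR of data positions = 0⊕0⊕0⊕0⊕0⊕1⊕0 = 1
p2 (pos 2,3,6,7,10,11,14,15): XOR of data positions = 0⊕0⊕0⊕1⊕0⊕1⊕0 = 0
p4 (pos 4,5,6,7,12,13,14,15): XOR of data positions = 0⊕0⊕0⊕0⊕1⊕1⊕0 = 0
p8 (pos 8,9,10,11,12,13,14,15): XOR of data positions = 0⊕1⊕0⊕0⊕1⊕1⊕0 = 1
Codeword: 100000010100110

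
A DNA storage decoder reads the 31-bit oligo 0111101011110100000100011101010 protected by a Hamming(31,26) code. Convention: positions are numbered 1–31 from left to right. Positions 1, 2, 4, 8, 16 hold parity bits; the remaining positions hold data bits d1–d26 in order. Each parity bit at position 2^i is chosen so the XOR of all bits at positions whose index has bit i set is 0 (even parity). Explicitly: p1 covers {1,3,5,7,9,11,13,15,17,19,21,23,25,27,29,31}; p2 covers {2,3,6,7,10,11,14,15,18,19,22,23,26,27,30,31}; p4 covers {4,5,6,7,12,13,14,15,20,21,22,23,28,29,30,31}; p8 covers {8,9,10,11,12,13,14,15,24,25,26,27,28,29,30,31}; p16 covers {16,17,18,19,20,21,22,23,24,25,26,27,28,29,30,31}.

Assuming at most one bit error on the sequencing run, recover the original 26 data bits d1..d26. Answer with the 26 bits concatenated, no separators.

11011111010000100011101010

s1 (pos 1,3,5,7,9,11,13,15,17,19,21,23,25,27,29,31): 0⊕1⊕1⊕1⊕1⊕1⊕0⊕0⊕0⊕0⊕0⊕0⊕1⊕0⊕0⊕0 = 0
s2 (pos 2,3,6,7,10,11,14,15,18,19,22,23,26,27,30,31): 1⊕1⊕0⊕1⊕1⊕1⊕1⊕0⊕0⊕0⊕0⊕0⊕1⊕0⊕1⊕0 = 0
s4 (pos 4,5,6,7,12,13,14,15,20,21,22,23,28,29,30,31): 1⊕1⊕0⊕1⊕1⊕0⊕1⊕0⊕1⊕0⊕0⊕0⊕1⊕0⊕1⊕0 = 0
s8 (pos 8,9,10,11,12,13,14,15,24,25,26,27,28,29,30,31): 0⊕1⊕1⊕1⊕1⊕0⊕1⊕0⊕1⊕1⊕1⊕0⊕1⊕0⊕1⊕0 = 0
s16 (pos 16,17,18,19,20,21,22,23,24,25,26,27,28,29,30,31): 0⊕0⊕0⊕0⊕1⊕0⊕0⊕0⊕1⊕1⊕1⊕0⊕1⊕0⊕1⊕0 = 0
Syndrome s16…s1 = 00000 → no error.
Read data bits from positions 3,5,6,7,9,10,11,12,13,14,15,17,18,19,20,21,22,23,24,25,26,27,28,29,30,31: 11011111010000100011101010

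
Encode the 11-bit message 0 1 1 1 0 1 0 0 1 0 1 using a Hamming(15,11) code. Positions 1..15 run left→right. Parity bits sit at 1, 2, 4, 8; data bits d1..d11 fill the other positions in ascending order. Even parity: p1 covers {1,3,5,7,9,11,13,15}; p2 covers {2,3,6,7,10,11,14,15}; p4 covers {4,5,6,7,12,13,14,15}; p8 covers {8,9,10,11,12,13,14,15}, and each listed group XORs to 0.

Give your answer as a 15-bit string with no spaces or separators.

000111110100101

Place data at non-parity positions: p1 p2 0 p4 1 1 1 p8 0 1 0 0 1 0 1
p1 (pos 1,3,5,7,9,11,13,15): XOR of data positions = 0⊕1⊕1⊕0⊕0⊕1⊕1 = 0
p2 (pos 2,3,6,7,10,11,14,15): XOR of data positions = 0⊕1⊕1⊕1⊕0⊕0⊕1 = 0
p4 (pos 4,5,6,7,12,13,14,15): XOR of data positions = 1⊕1⊕1⊕0⊕1⊕0⊕1 = 1
p8 (pos 8,9,10,11,12,13,14,15): XOR of data positions = 0⊕1⊕0⊕0⊕1⊕0⊕1 = 1
Codeword: 000111110100101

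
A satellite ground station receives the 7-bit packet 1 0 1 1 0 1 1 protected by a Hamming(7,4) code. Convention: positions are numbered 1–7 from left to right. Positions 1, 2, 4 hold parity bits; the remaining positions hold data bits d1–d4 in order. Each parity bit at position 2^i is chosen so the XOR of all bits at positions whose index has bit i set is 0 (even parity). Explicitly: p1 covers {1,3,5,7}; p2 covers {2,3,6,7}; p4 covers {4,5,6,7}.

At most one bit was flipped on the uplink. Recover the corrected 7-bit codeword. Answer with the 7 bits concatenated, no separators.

1011010

s1 (pos 1,3,5,7): 1⊕1⊕0⊕1 = 1
s2 (pos 2,3,6,7): 0⊕1⊕1⊕1 = 1
s4 (pos 4,5,6,7): 1⊕0⊕1⊕1 = 1
Syndrome s4…s1 = 111 → error at position 7.
Flip position 7: 1011011 → 1011010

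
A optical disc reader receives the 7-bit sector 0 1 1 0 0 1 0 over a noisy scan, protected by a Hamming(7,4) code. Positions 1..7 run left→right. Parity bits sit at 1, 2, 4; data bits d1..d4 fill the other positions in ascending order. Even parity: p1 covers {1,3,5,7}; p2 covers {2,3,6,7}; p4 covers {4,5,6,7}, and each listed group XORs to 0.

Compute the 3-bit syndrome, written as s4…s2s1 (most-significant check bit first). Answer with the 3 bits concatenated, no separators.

s1 (pos 1,3,5,7): 0⊕1⊕0⊕0 = 1
s2 (pos 2,3,6,7): 1⊕1⊕1⊕0 = 1
s4 (pos 4,5,6,7): 0⊕0⊕1⊕0 = 1
Syndrome s4…s1 = 111 → error at position 7.

111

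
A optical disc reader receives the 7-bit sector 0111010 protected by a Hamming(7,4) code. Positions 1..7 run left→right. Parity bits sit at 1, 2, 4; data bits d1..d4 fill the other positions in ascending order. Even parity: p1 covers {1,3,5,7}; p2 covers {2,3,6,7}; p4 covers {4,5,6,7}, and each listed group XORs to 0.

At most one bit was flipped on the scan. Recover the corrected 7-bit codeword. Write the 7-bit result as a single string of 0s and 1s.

s1 (pos 1,3,5,7): 0⊕1⊕0⊕0 = 1
s2 (pos 2,3,6,7): 1⊕1⊕1⊕0 = 1
s4 (pos 4,5,6,7): 1⊕0⊕1⊕0 = 0
Syndrome s4…s1 = 011 → error at position 3.
Flip position 3: 0111010 → 0101010

0101010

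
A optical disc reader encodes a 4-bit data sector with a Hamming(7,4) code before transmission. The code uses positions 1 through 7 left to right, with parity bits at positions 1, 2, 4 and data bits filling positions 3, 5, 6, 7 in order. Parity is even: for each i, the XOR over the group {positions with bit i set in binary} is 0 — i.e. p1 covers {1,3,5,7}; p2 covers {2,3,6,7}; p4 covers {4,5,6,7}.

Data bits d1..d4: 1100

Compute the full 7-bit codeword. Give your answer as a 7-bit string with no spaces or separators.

Place data at non-parity positions: p1 p2 1 p4 1 0 0
p1 (pos 1,3,5,7): XOR of data positions = 1⊕1⊕0 = 0
p2 (pos 2,3,6,7): XOR of data positions = 1⊕0⊕0 = 1
p4 (pos 4,5,6,7): XOR of data positions = 1⊕0⊕0 = 1
Codeword: 0111100

0111100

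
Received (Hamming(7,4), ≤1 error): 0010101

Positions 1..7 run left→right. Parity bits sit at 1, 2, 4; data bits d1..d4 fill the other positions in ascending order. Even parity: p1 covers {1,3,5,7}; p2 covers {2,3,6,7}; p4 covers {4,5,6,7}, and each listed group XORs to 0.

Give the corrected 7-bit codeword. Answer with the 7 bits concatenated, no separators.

s1 (pos 1,3,5,7): 0⊕1⊕1⊕1 = 1
s2 (pos 2,3,6,7): 0⊕1⊕0⊕1 = 0
s4 (pos 4,5,6,7): 0⊕1⊕0⊕1 = 0
Syndrome s4…s1 = 001 → error at position 1.
Flip position 1: 0010101 → 1010101

1010101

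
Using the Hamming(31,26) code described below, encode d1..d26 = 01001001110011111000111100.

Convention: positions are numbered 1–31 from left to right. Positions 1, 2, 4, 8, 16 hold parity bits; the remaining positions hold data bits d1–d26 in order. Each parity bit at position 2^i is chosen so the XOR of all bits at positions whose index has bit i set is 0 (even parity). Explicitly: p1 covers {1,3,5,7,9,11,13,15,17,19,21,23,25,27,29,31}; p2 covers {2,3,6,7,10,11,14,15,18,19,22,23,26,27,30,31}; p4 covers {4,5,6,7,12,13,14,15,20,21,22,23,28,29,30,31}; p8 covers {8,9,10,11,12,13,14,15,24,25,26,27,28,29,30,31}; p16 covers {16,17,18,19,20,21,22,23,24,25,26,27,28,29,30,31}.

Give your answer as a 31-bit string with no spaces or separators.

1001100010011101011111000111100

Place data at non-parity positions: p1 p2 0 p4 1 0 0 p8 1 0 0 1 1 1 0 p16 0 1 1 1 1 1 0 0 0 1 1 1 1 0 0
p1 (pos 1,3,5,7,9,11,13,15,17,19,21,23,25,27,29,31): XOR of data positions = 0⊕1⊕0⊕1⊕0⊕1⊕0⊕0⊕1⊕1⊕0⊕0⊕1⊕1⊕0 = 1
p2 (pos 2,3,6,7,10,11,14,15,18,19,22,23,26,27,30,31): XOR of data positions = 0⊕0⊕0⊕0⊕0⊕1⊕0⊕1⊕1⊕1⊕0⊕1⊕1⊕0⊕0 = 0
p4 (pos 4,5,6,7,12,13,14,15,20,21,22,23,28,29,30,31): XOR of data positions = 1⊕0⊕0⊕1⊕1⊕1⊕0⊕1⊕1⊕1⊕0⊕1⊕1⊕0⊕0 = 1
p8 (pos 8,9,10,11,12,13,14,15,24,25,26,27,28,29,30,31): XOR of data positions = 1⊕0⊕0⊕1⊕1⊕1⊕0⊕0⊕0⊕1⊕1⊕1⊕1⊕0⊕0 = 0
p16 (pos 16,17,18,19,20,21,22,23,24,25,26,27,28,29,30,31): XOR of data positions = 0⊕1⊕1⊕1⊕1⊕1⊕0⊕0⊕0⊕1⊕1⊕1⊕1⊕0⊕0 = 1
Codeword: 1001100010011101011111000111100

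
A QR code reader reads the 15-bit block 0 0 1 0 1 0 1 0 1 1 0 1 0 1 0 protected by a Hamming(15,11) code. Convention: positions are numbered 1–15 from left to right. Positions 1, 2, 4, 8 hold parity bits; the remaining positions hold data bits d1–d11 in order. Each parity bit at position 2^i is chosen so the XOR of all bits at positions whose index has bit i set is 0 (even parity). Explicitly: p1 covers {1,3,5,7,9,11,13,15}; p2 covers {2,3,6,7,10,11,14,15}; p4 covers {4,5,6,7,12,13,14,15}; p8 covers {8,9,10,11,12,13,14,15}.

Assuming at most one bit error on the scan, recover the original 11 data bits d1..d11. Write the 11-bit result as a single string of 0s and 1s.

11011101010

s1 (pos 1,3,5,7,9,11,13,15): 0⊕1⊕1⊕1⊕1⊕0⊕0⊕0 = 0
s2 (pos 2,3,6,7,10,11,14,15): 0⊕1⊕0⊕1⊕1⊕0⊕1⊕0 = 0
s4 (pos 4,5,6,7,12,13,14,15): 0⊕1⊕0⊕1⊕1⊕0⊕1⊕0 = 0
s8 (pos 8,9,10,11,12,13,14,15): 0⊕1⊕1⊕0⊕1⊕0⊕1⊕0 = 0
Syndrome s8…s1 = 0000 → no error.
Read data bits from positions 3,5,6,7,9,10,11,12,13,14,15: 11011101010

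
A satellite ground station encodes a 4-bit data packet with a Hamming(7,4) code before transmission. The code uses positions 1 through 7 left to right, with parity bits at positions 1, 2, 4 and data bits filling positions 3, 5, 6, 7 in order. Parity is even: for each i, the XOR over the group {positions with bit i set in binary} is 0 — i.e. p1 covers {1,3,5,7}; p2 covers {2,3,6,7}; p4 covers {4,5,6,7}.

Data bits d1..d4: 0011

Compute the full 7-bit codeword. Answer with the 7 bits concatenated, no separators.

1000011

Place data at non-parity positions: p1 p2 0 p4 0 1 1
p1 (pos 1,3,5,7): XOR of data positions = 0⊕0⊕1 = 1
p2 (pos 2,3,6,7): XOR of data positions = 0⊕1⊕1 = 0
p4 (pos 4,5,6,7): XOR of data positions = 0⊕1⊕1 = 0
Codeword: 1000011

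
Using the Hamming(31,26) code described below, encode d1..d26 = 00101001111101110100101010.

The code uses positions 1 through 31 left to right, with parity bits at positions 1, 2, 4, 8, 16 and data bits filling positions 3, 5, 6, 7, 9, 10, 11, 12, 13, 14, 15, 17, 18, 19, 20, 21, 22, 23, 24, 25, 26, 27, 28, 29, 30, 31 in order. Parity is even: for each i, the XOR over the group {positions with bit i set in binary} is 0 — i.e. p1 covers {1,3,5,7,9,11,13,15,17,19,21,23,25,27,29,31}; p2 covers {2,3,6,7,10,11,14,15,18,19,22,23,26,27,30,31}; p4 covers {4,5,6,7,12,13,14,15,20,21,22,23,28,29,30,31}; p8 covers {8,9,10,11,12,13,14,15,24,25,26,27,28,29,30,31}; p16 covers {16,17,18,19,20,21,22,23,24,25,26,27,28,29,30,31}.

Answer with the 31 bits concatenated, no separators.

1100010010011110101110100101010

Place data at non-parity positions: p1 p2 0 p4 0 1 0 p8 1 0 0 1 1 1 1 p16 1 0 1 1 1 0 1 0 0 1 0 1 0 1 0
p1 (pos 1,3,5,7,9,11,13,15,17,19,21,23,25,27,29,31): XOR of data positions = 0⊕0⊕0⊕1⊕0⊕1⊕1⊕1⊕1⊕1⊕1⊕0⊕0⊕0⊕0 = 1
p2 (pos 2,3,6,7,10,11,14,15,18,19,22,23,26,27,30,31): XOR of data positions = 0⊕1⊕0⊕0⊕0⊕1⊕1⊕0⊕1⊕0⊕1⊕1⊕0⊕1⊕0 = 1
p4 (pos 4,5,6,7,12,13,14,15,20,21,22,23,28,29,30,31): XOR of data positions = 0⊕1⊕0⊕1⊕1⊕1⊕1⊕1⊕1⊕0⊕1⊕1⊕0⊕1⊕0 = 0
p8 (pos 8,9,10,11,12,13,14,15,24,25,26,27,28,29,30,31): XOR of data positions = 1⊕0⊕0⊕1⊕1⊕1⊕1⊕0⊕0⊕1⊕0⊕1⊕0⊕1⊕0 = 0
p16 (pos 16,17,18,19,20,21,22,23,24,25,26,27,28,29,30,31): XOR of data positions = 1⊕0⊕1⊕1⊕1⊕0⊕1⊕0⊕0⊕1⊕0⊕1⊕0⊕1⊕0 = 0
Codeword: 1100010010011110101110100101010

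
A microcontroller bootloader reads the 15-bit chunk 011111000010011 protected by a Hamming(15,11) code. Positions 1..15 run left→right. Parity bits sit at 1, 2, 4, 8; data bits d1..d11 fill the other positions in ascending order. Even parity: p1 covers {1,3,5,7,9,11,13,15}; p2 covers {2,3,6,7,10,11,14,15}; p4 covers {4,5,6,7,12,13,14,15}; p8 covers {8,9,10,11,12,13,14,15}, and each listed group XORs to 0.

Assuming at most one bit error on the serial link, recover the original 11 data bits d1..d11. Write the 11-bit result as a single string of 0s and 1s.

11100011011

s1 (pos 1,3,5,7,9,11,13,15): 0⊕1⊕1⊕0⊕0⊕1⊕0⊕1 = 0
s2 (pos 2,3,6,7,10,11,14,15): 1⊕1⊕1⊕0⊕0⊕1⊕1⊕1 = 0
s4 (pos 4,5,6,7,12,13,14,15): 1⊕1⊕1⊕0⊕0⊕0⊕1⊕1 = 1
s8 (pos 8,9,10,11,12,13,14,15): 0⊕0⊕0⊕1⊕0⊕0⊕1⊕1 = 1
Syndrome s8…s1 = 1100 → error at position 12.
Flip position 12: 011111000010011 → 011111000011011
Read data bits from positions 3,5,6,7,9,10,11,12,13,14,15: 11100011011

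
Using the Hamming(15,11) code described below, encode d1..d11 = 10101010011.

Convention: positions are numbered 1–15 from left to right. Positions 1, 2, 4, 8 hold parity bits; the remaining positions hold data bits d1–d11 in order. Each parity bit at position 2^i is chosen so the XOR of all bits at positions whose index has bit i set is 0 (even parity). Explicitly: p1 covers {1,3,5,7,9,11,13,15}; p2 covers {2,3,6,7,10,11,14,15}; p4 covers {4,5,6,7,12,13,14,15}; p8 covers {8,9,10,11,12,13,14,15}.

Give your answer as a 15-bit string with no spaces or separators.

Place data at non-parity positions: p1 p2 1 p4 0 1 0 p8 1 0 1 0 0 1 1
p1 (pos 1,3,5,7,9,11,13,15): XOR of data positions = 1⊕0⊕0⊕1⊕1⊕0⊕1 = 0
p2 (pos 2,3,6,7,10,11,14,15): XOR of data positions = 1⊕1⊕0⊕0⊕1⊕1⊕1 = 1
p4 (pos 4,5,6,7,12,13,14,15): XOR of data positions = 0⊕1⊕0⊕0⊕0⊕1⊕1 = 1
p8 (pos 8,9,10,11,12,13,14,15): XOR of data positions = 1⊕0⊕1⊕0⊕0⊕1⊕1 = 0
Codeword: 011101001010011

011101001010011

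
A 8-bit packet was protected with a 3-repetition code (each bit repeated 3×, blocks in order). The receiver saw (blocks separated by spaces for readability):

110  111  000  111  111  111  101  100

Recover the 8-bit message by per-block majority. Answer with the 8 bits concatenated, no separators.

Block 1 (110): 2 ones → 1
Block 2 (111): 3 ones → 1
Block 3 (000): 0 ones → 0
Block 4 (111): 3 ones → 1
Block 5 (111): 3 ones → 1
Block 6 (111): 3 ones → 1
Block 7 (101): 2 ones → 1
Block 8 (100): 1 one → 0

11011110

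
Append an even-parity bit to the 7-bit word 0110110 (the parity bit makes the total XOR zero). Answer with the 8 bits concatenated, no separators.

XOR of the 7 data bits: 0⊕1⊕1⊕0⊕1⊕1⊕0 = 0
Parity bit = 0 (so all 8 bits XOR to 0).

01101100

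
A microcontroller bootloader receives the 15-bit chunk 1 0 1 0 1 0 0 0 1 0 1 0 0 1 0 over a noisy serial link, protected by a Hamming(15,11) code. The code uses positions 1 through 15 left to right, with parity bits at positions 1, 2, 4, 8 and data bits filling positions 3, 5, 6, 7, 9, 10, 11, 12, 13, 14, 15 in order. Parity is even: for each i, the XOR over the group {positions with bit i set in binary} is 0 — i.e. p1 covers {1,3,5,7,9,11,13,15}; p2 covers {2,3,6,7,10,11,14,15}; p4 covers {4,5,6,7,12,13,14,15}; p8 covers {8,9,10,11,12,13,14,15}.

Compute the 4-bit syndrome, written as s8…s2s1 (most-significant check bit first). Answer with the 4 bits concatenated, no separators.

1011

s1 (pos 1,3,5,7,9,11,13,15): 1⊕1⊕1⊕0⊕1⊕1⊕0⊕0 = 1
s2 (pos 2,3,6,7,10,11,14,15): 0⊕1⊕0⊕0⊕0⊕1⊕1⊕0 = 1
s4 (pos 4,5,6,7,12,13,14,15): 0⊕1⊕0⊕0⊕0⊕0⊕1⊕0 = 0
s8 (pos 8,9,10,11,12,13,14,15): 0⊕1⊕0⊕1⊕0⊕0⊕1⊕0 = 1
Syndrome s8…s1 = 1011 → error at position 11.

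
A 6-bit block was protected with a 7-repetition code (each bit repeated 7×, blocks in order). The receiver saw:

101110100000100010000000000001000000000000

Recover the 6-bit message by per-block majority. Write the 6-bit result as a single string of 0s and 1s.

Block 1 (1011101): 5 ones → 1
Block 2 (0000010): 1 one → 0
Block 3 (0010000): 1 one → 0
Block 4 (0000000): 0 ones → 0
Block 5 (0100000): 1 one → 0
Block 6 (0000000): 0 ones → 0

100000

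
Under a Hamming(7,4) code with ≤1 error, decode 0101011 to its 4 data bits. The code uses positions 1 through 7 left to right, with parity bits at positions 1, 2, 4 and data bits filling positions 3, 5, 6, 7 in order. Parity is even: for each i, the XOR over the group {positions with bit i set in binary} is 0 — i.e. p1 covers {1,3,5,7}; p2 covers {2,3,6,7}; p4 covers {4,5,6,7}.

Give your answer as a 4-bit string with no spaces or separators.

s1 (pos 1,3,5,7): 0⊕0⊕0⊕1 = 1
s2 (pos 2,3,6,7): 1⊕0⊕1⊕1 = 1
s4 (pos 4,5,6,7): 1⊕0⊕1⊕1 = 1
Syndrome s4…s1 = 111 → error at position 7.
Flip position 7: 0101011 → 0101010
Read data bits from positions 3,5,6,7: 0010

0010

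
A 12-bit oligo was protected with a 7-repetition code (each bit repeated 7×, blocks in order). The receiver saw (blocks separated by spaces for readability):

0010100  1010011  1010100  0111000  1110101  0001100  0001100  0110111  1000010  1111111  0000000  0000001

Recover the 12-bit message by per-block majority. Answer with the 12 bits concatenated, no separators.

010010010100

Block 1 (0010100): 2 ones → 0
Block 2 (1010011): 4 ones → 1
Block 3 (1010100): 3 ones → 0
Block 4 (0111000): 3 ones → 0
Block 5 (1110101): 5 ones → 1
Block 6 (0001100): 2 ones → 0
Block 7 (0001100): 2 ones → 0
Block 8 (0110111): 5 ones → 1
Block 9 (1000010): 2 ones → 0
Block 10 (1111111): 7 ones → 1
Block 11 (0000000): 0 ones → 0
Block 12 (0000001): 1 one → 0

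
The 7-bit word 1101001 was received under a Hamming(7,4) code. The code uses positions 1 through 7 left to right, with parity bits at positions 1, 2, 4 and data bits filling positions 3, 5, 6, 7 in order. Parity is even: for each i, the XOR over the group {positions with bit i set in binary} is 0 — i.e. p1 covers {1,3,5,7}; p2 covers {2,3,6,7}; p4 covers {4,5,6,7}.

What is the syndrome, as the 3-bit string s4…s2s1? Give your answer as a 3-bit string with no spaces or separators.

000

s1 (pos 1,3,5,7): 1⊕0⊕0⊕1 = 0
s2 (pos 2,3,6,7): 1⊕0⊕0⊕1 = 0
s4 (pos 4,5,6,7): 1⊕0⊕0⊕1 = 0
Syndrome s4…s1 = 000 → no error.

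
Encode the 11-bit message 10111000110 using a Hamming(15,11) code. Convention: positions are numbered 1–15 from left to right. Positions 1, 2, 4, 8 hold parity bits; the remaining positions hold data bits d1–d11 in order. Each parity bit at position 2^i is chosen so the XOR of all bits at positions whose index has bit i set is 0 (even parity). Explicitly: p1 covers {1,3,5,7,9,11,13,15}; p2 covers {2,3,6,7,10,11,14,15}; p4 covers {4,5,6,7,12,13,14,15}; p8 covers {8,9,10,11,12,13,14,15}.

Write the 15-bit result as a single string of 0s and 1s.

001001111000110

Place data at non-parity positions: p1 p2 1 p4 0 1 1 p8 1 0 0 0 1 1 0
p1 (pos 1,3,5,7,9,11,13,15): XOR of data positions = 1⊕0⊕1⊕1⊕0⊕1⊕0 = 0
p2 (pos 2,3,6,7,10,11,14,15): XOR of data positions = 1⊕1⊕1⊕0⊕0⊕1⊕0 = 0
p4 (pos 4,5,6,7,12,13,14,15): XOR of data positions = 0⊕1⊕1⊕0⊕1⊕1⊕0 = 0
p8 (pos 8,9,10,11,12,13,14,15): XOR of data positions = 1⊕0⊕0⊕0⊕1⊕1⊕0 = 1
Codeword: 001001111000110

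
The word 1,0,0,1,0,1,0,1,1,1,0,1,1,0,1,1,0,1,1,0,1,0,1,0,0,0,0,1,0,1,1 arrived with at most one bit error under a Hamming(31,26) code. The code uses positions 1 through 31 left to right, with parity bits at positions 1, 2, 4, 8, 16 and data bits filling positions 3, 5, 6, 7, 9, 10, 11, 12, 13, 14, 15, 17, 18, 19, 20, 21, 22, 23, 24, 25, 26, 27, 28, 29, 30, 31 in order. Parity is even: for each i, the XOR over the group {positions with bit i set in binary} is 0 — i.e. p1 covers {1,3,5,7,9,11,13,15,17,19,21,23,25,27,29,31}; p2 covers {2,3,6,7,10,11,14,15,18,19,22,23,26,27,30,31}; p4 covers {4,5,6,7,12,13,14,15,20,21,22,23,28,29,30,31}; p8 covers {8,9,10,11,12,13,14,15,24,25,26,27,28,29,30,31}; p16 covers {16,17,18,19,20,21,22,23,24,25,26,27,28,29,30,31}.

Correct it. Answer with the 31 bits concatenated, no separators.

1001010011011011011010100001011

s1 (pos 1,3,5,7,9,11,13,15,17,19,21,23,25,27,29,31): 1⊕0⊕0⊕0⊕1⊕0⊕1⊕1⊕0⊕1⊕1⊕1⊕0⊕0⊕0⊕1 = 0
s2 (pos 2,3,6,7,10,11,14,15,18,19,22,23,26,27,30,31): 0⊕0⊕1⊕0⊕1⊕0⊕0⊕1⊕1⊕1⊕0⊕1⊕0⊕0⊕1⊕1 = 0
s4 (pos 4,5,6,7,12,13,14,15,20,21,22,23,28,29,30,31): 1⊕0⊕1⊕0⊕1⊕1⊕0⊕1⊕0⊕1⊕0⊕1⊕1⊕0⊕1⊕1 = 0
s8 (pos 8,9,10,11,12,13,14,15,24,25,26,27,28,29,30,31): 1⊕1⊕1⊕0⊕1⊕1⊕0⊕1⊕0⊕0⊕0⊕0⊕1⊕0⊕1⊕1 = 1
s16 (pos 16,17,18,19,20,21,22,23,24,25,26,27,28,29,30,31): 1⊕0⊕1⊕1⊕0⊕1⊕0⊕1⊕0⊕0⊕0⊕0⊕1⊕0⊕1⊕1 = 0
Syndrome s16…s1 = 01000 → error at position 8.
Flip position 8: 1001010111011011011010100001011 → 1001010011011011011010100001011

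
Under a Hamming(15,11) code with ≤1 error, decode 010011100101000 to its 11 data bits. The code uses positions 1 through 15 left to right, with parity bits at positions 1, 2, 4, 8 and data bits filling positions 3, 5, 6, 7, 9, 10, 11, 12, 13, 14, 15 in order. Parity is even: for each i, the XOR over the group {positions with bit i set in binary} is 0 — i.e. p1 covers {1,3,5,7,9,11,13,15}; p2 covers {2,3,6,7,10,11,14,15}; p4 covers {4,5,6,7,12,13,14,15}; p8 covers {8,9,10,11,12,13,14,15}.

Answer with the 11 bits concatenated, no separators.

01110101000

s1 (pos 1,3,5,7,9,11,13,15): 0⊕0⊕1⊕1⊕0⊕0⊕0⊕0 = 0
s2 (pos 2,3,6,7,10,11,14,15): 1⊕0⊕1⊕1⊕1⊕0⊕0⊕0 = 0
s4 (pos 4,5,6,7,12,13,14,15): 0⊕1⊕1⊕1⊕1⊕0⊕0⊕0 = 0
s8 (pos 8,9,10,11,12,13,14,15): 0⊕0⊕1⊕0⊕1⊕0⊕0⊕0 = 0
Syndrome s8…s1 = 0000 → no error.
Read data bits from positions 3,5,6,7,9,10,11,12,13,14,15: 01110101000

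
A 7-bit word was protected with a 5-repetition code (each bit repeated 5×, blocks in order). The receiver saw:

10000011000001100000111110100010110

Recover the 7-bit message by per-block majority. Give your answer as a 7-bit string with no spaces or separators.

Block 1 (10000): 1 one → 0
Block 2 (01100): 2 ones → 0
Block 3 (00011): 2 ones → 0
Block 4 (00000): 0 ones → 0
Block 5 (11111): 5 ones → 1
Block 6 (01000): 1 one → 0
Block 7 (10110): 3 ones → 1

0000101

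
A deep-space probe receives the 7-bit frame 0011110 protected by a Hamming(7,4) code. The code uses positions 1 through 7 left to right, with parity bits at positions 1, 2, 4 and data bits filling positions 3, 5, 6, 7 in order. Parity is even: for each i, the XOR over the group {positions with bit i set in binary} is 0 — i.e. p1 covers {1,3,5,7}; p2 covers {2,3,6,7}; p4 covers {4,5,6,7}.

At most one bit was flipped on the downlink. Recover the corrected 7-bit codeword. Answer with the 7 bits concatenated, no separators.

0010110

s1 (pos 1,3,5,7): 0⊕1⊕1⊕0 = 0
s2 (pos 2,3,6,7): 0⊕1⊕1⊕0 = 0
s4 (pos 4,5,6,7): 1⊕1⊕1⊕0 = 1
Syndrome s4…s1 = 100 → error at position 4.
Flip position 4: 0011110 → 0010110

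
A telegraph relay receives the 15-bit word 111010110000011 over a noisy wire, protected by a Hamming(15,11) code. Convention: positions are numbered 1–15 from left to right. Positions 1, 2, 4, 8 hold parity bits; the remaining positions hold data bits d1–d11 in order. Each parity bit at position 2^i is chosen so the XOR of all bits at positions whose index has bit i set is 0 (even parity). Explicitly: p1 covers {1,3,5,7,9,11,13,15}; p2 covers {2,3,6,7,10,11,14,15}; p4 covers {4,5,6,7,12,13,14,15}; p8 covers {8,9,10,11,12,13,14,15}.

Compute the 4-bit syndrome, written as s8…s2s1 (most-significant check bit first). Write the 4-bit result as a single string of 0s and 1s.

1011

s1 (pos 1,3,5,7,9,11,13,15): 1⊕1⊕1⊕1⊕0⊕0⊕0⊕1 = 1
s2 (pos 2,3,6,7,10,11,14,15): 1⊕1⊕0⊕1⊕0⊕0⊕1⊕1 = 1
s4 (pos 4,5,6,7,12,13,14,15): 0⊕1⊕0⊕1⊕0⊕0⊕1⊕1 = 0
s8 (pos 8,9,10,11,12,13,14,15): 1⊕0⊕0⊕0⊕0⊕0⊕1⊕1 = 1
Syndrome s8…s1 = 1011 → error at position 11.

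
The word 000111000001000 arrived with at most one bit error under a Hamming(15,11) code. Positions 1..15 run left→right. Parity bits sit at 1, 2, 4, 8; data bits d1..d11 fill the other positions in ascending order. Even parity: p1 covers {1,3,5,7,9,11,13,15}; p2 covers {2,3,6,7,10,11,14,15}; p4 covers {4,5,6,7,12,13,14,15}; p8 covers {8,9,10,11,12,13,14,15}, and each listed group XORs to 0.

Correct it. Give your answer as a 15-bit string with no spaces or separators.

s1 (pos 1,3,5,7,9,11,13,15): 0⊕0⊕1⊕0⊕0⊕0⊕0⊕0 = 1
s2 (pos 2,3,6,7,10,11,14,15): 0⊕0⊕1⊕0⊕0⊕0⊕0⊕0 = 1
s4 (pos 4,5,6,7,12,13,14,15): 1⊕1⊕1⊕0⊕1⊕0⊕0⊕0 = 0
s8 (pos 8,9,10,11,12,13,14,15): 0⊕0⊕0⊕0⊕1⊕0⊕0⊕0 = 1
Syndrome s8…s1 = 1011 → error at position 11.
Flip position 11: 000111000001000 → 000111000011000

000111000011000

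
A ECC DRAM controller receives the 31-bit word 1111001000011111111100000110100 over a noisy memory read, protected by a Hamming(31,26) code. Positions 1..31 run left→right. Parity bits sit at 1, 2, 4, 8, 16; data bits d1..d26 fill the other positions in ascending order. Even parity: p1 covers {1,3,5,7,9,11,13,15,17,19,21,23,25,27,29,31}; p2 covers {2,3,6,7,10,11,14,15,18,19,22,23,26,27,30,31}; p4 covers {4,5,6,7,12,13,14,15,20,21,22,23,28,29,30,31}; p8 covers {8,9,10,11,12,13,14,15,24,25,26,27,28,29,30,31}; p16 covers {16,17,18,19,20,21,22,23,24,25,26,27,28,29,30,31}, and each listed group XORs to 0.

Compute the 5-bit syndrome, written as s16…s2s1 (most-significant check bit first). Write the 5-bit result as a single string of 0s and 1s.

01011

s1 (pos 1,3,5,7,9,11,13,15,17,19,21,23,25,27,29,31): 1⊕1⊕0⊕1⊕0⊕0⊕1⊕1⊕1⊕1⊕0⊕0⊕0⊕1⊕1⊕0 = 1
s2 (pos 2,3,6,7,10,11,14,15,18,19,22,23,26,27,30,31): 1⊕1⊕0⊕1⊕0⊕0⊕1⊕1⊕1⊕1⊕0⊕0⊕1⊕1⊕0⊕0 = 1
s4 (pos 4,5,6,7,12,13,14,15,20,21,22,23,28,29,30,31): 1⊕0⊕0⊕1⊕1⊕1⊕1⊕1⊕1⊕0⊕0⊕0⊕0⊕1⊕0⊕0 = 0
s8 (pos 8,9,10,11,12,13,14,15,24,25,26,27,28,29,30,31): 0⊕0⊕0⊕0⊕1⊕1⊕1⊕1⊕0⊕0⊕1⊕1⊕0⊕1⊕0⊕0 = 1
s16 (pos 16,17,18,19,20,21,22,23,24,25,26,27,28,29,30,31): 1⊕1⊕1⊕1⊕1⊕0⊕0⊕0⊕0⊕0⊕1⊕1⊕0⊕1⊕0⊕0 = 0
Syndrome s16…s1 = 01011 → error at position 11.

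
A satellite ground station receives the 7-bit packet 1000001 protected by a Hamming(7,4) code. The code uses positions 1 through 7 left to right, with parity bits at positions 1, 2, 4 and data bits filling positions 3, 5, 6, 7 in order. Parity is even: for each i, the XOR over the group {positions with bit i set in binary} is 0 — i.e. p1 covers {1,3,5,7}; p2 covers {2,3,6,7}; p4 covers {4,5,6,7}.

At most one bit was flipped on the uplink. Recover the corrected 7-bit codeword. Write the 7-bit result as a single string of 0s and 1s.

1000011

s1 (pos 1,3,5,7): 1⊕0⊕0⊕1 = 0
s2 (pos 2,3,6,7): 0⊕0⊕0⊕1 = 1
s4 (pos 4,5,6,7): 0⊕0⊕0⊕1 = 1
Syndrome s4…s1 = 110 → error at position 6.
Flip position 6: 1000001 → 1000011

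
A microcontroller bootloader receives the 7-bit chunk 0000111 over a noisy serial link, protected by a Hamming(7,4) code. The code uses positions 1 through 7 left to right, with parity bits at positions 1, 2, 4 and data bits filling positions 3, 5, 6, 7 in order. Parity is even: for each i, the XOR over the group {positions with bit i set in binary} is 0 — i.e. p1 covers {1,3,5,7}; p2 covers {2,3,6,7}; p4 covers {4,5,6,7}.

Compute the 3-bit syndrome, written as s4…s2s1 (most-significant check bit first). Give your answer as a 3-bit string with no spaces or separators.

100

s1 (pos 1,3,5,7): 0⊕0⊕1⊕1 = 0
s2 (pos 2,3,6,7): 0⊕0⊕1⊕1 = 0
s4 (pos 4,5,6,7): 0⊕1⊕1⊕1 = 1
Syndrome s4…s1 = 100 → error at position 4.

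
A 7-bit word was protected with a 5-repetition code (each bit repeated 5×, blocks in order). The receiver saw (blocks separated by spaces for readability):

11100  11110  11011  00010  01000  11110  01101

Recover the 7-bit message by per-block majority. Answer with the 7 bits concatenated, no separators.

1110011

Block 1 (11100): 3 ones → 1
Block 2 (11110): 4 ones → 1
Block 3 (11011): 4 ones → 1
Block 4 (00010): 1 one → 0
Block 5 (01000): 1 one → 0
Block 6 (11110): 4 ones → 1
Block 7 (01101): 3 ones → 1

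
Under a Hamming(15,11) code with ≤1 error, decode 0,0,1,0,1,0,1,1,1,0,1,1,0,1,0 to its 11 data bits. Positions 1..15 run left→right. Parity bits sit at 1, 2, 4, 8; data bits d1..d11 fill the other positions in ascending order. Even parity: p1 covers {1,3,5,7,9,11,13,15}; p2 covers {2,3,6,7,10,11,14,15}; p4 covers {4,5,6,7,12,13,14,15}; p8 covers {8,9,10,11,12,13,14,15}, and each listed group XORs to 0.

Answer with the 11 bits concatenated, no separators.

s1 (pos 1,3,5,7,9,11,13,15): 0⊕1⊕1⊕1⊕1⊕1⊕0⊕0 = 1
s2 (pos 2,3,6,7,10,11,14,15): 0⊕1⊕0⊕1⊕0⊕1⊕1⊕0 = 0
s4 (pos 4,5,6,7,12,13,14,15): 0⊕1⊕0⊕1⊕1⊕0⊕1⊕0 = 0
s8 (pos 8,9,10,11,12,13,14,15): 1⊕1⊕0⊕1⊕1⊕0⊕1⊕0 = 1
Syndrome s8…s1 = 1001 → error at position 9.
Flip position 9: 001010111011010 → 001010110011010
Read data bits from positions 3,5,6,7,9,10,11,12,13,14,15: 11010011010

11010011010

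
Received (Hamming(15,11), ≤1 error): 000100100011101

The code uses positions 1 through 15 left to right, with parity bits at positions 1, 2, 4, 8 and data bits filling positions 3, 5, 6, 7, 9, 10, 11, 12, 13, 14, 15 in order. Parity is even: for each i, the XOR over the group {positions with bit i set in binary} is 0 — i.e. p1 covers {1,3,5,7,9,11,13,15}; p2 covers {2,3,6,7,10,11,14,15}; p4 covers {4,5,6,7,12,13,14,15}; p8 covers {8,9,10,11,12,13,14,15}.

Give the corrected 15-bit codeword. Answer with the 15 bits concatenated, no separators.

000101100011101

s1 (pos 1,3,5,7,9,11,13,15): 0⊕0⊕0⊕1⊕0⊕1⊕1⊕1 = 0
s2 (pos 2,3,6,7,10,11,14,15): 0⊕0⊕0⊕1⊕0⊕1⊕0⊕1 = 1
s4 (pos 4,5,6,7,12,13,14,15): 1⊕0⊕0⊕1⊕1⊕1⊕0⊕1 = 1
s8 (pos 8,9,10,11,12,13,14,15): 0⊕0⊕0⊕1⊕1⊕1⊕0⊕1 = 0
Syndrome s8…s1 = 0110 → error at position 6.
Flip position 6: 000100100011101 → 000101100011101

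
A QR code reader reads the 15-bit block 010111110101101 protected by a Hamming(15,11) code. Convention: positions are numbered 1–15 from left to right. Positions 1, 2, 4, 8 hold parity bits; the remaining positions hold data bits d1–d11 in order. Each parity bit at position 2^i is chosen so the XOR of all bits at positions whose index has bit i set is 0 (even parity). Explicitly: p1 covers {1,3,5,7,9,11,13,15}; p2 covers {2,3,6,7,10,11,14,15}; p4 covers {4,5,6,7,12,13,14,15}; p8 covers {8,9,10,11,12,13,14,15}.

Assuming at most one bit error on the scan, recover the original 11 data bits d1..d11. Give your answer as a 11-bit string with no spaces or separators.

01110101111

s1 (pos 1,3,5,7,9,11,13,15): 0⊕0⊕1⊕1⊕0⊕0⊕1⊕1 = 0
s2 (pos 2,3,6,7,10,11,14,15): 1⊕0⊕1⊕1⊕1⊕0⊕0⊕1 = 1
s4 (pos 4,5,6,7,12,13,14,15): 1⊕1⊕1⊕1⊕1⊕1⊕0⊕1 = 1
s8 (pos 8,9,10,11,12,13,14,15): 1⊕0⊕1⊕0⊕1⊕1⊕0⊕1 = 1
Syndrome s8…s1 = 1110 → error at position 14.
Flip position 14: 010111110101101 → 010111110101111
Read data bits from positions 3,5,6,7,9,10,11,12,13,14,15: 01110101111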